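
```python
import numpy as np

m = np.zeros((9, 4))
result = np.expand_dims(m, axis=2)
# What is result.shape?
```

(9, 4, 1)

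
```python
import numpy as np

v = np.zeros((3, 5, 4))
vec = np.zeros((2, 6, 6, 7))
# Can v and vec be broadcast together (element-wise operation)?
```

No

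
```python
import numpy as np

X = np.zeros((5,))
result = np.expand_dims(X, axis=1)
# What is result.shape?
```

(5, 1)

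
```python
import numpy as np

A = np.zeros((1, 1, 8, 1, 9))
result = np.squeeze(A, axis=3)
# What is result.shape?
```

(1, 1, 8, 9)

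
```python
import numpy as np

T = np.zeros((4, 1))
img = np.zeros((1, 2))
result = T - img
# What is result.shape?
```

(4, 2)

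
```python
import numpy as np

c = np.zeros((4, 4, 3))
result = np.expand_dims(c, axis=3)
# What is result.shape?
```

(4, 4, 3, 1)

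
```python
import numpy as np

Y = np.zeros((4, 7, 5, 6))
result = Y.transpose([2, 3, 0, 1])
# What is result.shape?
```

(5, 6, 4, 7)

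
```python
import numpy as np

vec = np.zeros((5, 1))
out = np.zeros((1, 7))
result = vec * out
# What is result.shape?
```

(5, 7)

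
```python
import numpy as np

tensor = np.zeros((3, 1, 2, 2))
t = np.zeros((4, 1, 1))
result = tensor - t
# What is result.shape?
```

(3, 4, 2, 2)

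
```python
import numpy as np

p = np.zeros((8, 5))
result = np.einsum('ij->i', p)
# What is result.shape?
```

(8,)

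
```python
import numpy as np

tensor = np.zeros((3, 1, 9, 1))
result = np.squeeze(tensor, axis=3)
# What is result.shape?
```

(3, 1, 9)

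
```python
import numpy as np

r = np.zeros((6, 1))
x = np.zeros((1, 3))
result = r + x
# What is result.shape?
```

(6, 3)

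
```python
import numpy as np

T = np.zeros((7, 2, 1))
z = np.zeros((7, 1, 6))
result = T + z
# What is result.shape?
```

(7, 2, 6)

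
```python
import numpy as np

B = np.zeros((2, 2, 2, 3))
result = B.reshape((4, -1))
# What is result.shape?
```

(4, 6)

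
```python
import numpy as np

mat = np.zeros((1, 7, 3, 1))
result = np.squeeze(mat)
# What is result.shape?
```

(7, 3)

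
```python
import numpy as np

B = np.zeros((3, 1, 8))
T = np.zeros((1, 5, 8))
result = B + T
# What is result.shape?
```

(3, 5, 8)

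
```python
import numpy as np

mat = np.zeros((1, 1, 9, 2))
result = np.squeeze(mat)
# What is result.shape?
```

(9, 2)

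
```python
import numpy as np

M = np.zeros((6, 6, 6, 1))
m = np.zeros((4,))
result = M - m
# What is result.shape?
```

(6, 6, 6, 4)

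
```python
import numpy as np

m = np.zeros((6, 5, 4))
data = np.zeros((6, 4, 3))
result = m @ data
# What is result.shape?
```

(6, 5, 3)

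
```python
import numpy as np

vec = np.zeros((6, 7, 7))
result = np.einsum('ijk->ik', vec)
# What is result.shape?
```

(6, 7)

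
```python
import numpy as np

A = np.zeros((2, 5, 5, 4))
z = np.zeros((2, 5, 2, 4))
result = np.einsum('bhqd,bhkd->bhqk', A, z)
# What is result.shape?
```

(2, 5, 5, 2)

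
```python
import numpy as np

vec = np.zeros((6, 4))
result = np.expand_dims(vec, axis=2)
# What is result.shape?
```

(6, 4, 1)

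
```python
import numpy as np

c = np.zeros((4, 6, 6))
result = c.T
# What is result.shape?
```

(6, 6, 4)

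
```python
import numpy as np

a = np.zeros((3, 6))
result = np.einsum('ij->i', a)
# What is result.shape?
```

(3,)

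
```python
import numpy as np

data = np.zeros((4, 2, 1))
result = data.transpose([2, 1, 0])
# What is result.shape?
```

(1, 2, 4)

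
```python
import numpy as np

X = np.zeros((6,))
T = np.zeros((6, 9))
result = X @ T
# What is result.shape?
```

(9,)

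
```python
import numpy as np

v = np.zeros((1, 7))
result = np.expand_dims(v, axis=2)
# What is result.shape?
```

(1, 7, 1)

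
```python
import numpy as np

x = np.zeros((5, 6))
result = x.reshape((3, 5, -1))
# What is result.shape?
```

(3, 5, 2)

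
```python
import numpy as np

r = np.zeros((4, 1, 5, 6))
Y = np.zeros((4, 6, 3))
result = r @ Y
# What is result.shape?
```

(4, 4, 5, 3)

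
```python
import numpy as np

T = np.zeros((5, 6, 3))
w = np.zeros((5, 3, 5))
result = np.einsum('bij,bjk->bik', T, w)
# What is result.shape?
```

(5, 6, 5)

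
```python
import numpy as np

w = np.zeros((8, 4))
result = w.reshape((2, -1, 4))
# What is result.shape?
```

(2, 4, 4)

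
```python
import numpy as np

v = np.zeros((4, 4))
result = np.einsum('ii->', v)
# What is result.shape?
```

()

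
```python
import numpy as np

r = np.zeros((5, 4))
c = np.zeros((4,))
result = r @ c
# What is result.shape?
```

(5,)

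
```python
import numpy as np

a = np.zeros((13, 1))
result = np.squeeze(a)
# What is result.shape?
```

(13,)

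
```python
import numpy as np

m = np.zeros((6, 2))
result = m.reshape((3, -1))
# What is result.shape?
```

(3, 4)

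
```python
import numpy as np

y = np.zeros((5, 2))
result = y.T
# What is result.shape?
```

(2, 5)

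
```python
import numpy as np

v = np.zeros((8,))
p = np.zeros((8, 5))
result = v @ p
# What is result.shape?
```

(5,)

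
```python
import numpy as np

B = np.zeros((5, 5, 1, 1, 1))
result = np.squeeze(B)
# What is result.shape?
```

(5, 5)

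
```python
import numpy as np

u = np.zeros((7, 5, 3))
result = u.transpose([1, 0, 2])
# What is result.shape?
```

(5, 7, 3)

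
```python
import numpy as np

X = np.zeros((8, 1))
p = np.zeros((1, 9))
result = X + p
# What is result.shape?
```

(8, 9)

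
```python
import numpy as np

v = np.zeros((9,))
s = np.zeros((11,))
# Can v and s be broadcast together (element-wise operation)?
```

No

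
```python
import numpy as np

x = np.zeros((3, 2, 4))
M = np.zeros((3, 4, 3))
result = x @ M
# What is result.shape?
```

(3, 2, 3)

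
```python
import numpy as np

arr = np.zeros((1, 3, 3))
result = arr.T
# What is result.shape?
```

(3, 3, 1)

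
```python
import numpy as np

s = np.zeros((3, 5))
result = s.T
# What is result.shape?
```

(5, 3)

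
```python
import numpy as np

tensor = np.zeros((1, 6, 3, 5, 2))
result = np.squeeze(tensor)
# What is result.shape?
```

(6, 3, 5, 2)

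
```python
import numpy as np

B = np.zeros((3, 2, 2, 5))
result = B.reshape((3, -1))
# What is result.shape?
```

(3, 20)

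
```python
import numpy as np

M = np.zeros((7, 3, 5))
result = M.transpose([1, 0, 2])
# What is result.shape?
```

(3, 7, 5)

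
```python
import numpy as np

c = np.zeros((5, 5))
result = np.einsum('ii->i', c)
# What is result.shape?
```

(5,)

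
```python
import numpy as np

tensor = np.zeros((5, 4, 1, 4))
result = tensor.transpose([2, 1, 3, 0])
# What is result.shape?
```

(1, 4, 4, 5)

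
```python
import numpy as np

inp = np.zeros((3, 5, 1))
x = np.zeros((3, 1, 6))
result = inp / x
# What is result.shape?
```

(3, 5, 6)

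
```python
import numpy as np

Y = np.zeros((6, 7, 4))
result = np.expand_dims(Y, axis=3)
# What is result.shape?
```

(6, 7, 4, 1)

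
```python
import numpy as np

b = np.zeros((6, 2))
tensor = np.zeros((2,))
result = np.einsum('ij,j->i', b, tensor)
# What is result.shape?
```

(6,)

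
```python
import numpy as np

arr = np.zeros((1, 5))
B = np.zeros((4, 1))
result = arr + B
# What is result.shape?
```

(4, 5)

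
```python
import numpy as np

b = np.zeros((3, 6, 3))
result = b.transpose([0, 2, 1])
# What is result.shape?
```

(3, 3, 6)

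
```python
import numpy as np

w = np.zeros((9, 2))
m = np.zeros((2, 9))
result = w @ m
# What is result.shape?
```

(9, 9)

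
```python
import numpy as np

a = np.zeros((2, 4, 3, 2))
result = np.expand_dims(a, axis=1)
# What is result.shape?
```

(2, 1, 4, 3, 2)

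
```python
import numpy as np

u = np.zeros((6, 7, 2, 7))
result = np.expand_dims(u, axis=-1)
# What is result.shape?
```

(6, 7, 2, 7, 1)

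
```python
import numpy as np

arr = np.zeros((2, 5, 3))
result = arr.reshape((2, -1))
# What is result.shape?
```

(2, 15)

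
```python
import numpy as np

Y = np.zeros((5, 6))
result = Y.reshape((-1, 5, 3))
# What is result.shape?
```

(2, 5, 3)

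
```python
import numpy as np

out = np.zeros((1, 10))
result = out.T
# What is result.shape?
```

(10, 1)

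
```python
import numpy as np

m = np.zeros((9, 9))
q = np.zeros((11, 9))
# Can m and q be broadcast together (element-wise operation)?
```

No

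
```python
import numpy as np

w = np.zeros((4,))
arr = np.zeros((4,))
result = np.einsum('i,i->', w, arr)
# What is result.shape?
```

()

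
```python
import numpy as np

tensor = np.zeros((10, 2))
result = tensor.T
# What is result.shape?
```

(2, 10)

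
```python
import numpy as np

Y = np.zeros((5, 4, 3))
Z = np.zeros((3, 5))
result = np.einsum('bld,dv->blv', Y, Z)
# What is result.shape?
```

(5, 4, 5)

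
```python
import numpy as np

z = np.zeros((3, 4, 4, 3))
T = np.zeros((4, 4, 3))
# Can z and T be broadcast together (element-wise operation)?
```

Yes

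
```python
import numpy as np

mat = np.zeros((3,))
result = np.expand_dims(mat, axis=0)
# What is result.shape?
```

(1, 3)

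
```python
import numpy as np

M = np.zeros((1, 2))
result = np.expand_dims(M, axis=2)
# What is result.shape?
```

(1, 2, 1)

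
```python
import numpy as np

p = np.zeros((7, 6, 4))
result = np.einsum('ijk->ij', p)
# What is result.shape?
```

(7, 6)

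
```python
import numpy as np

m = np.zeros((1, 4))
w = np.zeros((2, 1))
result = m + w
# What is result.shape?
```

(2, 4)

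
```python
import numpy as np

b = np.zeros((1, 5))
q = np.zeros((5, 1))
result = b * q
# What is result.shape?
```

(5, 5)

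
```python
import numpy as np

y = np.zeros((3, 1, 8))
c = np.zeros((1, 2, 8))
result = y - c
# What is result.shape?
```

(3, 2, 8)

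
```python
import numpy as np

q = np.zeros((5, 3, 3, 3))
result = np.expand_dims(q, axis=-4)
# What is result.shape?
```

(5, 1, 3, 3, 3)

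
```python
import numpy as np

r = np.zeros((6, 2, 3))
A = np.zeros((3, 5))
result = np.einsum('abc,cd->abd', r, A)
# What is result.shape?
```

(6, 2, 5)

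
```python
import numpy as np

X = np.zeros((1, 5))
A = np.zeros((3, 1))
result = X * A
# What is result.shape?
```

(3, 5)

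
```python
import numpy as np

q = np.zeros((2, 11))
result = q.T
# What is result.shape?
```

(11, 2)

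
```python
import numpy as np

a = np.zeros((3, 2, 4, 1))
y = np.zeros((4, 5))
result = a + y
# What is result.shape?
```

(3, 2, 4, 5)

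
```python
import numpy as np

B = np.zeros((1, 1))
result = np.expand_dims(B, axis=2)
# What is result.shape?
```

(1, 1, 1)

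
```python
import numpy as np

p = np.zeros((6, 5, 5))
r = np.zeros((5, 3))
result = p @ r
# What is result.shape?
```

(6, 5, 3)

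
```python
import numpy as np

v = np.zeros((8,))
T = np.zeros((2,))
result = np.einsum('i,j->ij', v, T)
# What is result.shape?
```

(8, 2)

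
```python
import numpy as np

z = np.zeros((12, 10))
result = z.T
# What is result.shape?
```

(10, 12)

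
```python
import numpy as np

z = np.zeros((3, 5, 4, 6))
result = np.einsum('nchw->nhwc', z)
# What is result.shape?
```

(3, 4, 6, 5)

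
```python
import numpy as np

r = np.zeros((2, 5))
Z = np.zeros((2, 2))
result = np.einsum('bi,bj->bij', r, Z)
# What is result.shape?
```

(2, 5, 2)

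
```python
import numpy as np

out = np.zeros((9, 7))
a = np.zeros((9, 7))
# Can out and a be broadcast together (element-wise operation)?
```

Yes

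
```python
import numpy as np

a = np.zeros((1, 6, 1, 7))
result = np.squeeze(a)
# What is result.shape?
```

(6, 7)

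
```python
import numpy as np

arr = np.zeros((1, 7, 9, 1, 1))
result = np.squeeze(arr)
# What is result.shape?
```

(7, 9)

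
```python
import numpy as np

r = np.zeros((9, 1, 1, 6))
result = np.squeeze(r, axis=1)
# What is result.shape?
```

(9, 1, 6)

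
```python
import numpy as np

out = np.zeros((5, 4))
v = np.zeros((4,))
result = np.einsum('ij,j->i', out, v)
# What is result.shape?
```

(5,)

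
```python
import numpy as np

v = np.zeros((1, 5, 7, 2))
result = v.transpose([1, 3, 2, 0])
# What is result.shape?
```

(5, 2, 7, 1)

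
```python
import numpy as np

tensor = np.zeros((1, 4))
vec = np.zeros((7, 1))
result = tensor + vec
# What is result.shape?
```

(7, 4)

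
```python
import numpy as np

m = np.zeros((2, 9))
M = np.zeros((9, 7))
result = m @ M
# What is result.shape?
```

(2, 7)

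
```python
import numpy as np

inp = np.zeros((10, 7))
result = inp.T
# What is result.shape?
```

(7, 10)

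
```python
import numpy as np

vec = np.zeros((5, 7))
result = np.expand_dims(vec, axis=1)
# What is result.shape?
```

(5, 1, 7)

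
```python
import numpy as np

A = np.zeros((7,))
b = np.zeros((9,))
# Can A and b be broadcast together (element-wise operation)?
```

No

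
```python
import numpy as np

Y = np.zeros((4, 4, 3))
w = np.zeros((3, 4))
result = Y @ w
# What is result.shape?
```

(4, 4, 4)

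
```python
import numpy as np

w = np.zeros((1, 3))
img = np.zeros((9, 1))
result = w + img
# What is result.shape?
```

(9, 3)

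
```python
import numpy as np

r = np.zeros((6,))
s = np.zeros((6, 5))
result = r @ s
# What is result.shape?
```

(5,)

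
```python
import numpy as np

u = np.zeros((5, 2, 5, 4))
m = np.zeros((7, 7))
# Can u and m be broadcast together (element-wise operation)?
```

No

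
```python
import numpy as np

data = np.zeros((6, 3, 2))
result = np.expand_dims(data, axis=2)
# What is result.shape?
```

(6, 3, 1, 2)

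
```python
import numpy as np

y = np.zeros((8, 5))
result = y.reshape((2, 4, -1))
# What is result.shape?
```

(2, 4, 5)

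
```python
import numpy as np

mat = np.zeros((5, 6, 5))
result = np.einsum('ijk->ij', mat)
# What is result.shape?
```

(5, 6)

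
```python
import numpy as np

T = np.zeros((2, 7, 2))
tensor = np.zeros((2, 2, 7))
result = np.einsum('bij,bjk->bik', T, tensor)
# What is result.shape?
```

(2, 7, 7)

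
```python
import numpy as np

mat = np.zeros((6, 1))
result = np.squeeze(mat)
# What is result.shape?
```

(6,)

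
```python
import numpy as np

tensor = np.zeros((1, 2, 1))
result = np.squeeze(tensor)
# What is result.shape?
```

(2,)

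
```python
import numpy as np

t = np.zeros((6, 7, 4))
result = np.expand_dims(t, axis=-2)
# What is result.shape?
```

(6, 7, 1, 4)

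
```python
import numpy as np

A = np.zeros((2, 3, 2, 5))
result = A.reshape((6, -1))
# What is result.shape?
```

(6, 10)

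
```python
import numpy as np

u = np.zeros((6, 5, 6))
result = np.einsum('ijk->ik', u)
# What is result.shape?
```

(6, 6)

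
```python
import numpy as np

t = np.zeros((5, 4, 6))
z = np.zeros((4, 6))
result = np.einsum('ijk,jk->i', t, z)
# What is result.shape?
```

(5,)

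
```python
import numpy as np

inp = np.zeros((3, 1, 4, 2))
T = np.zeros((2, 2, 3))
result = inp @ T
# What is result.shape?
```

(3, 2, 4, 3)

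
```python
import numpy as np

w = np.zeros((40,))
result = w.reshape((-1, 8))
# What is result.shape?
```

(5, 8)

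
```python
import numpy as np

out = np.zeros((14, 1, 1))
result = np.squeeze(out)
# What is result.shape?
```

(14,)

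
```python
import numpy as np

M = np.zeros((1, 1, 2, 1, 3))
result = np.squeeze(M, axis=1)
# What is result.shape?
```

(1, 2, 1, 3)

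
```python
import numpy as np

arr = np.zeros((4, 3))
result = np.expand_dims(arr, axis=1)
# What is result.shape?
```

(4, 1, 3)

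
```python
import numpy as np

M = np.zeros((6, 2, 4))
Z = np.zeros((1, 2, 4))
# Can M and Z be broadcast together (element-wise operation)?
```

Yes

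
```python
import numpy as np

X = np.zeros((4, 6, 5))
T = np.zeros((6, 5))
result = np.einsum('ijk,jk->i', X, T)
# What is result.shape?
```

(4,)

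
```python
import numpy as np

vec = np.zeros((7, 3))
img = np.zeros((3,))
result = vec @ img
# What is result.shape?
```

(7,)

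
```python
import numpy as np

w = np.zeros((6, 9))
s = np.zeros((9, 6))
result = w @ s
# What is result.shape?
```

(6, 6)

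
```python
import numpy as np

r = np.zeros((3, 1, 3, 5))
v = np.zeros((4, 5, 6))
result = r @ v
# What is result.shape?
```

(3, 4, 3, 6)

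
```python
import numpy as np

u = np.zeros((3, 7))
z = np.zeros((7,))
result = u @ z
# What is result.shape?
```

(3,)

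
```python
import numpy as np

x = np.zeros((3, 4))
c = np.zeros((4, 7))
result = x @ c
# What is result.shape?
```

(3, 7)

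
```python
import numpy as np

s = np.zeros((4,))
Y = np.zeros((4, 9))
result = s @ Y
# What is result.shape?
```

(9,)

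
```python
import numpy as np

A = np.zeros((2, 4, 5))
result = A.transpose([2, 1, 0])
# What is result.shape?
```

(5, 4, 2)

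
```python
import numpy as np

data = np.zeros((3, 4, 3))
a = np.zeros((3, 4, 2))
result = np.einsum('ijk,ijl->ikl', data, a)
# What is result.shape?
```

(3, 3, 2)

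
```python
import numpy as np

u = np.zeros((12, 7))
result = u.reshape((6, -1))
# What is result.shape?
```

(6, 14)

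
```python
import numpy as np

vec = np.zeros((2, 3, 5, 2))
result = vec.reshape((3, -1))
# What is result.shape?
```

(3, 20)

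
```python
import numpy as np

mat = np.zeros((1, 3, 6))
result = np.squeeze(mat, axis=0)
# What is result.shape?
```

(3, 6)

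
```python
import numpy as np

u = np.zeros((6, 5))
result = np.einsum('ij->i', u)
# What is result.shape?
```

(6,)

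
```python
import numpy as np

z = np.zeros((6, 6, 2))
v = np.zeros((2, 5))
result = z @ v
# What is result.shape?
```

(6, 6, 5)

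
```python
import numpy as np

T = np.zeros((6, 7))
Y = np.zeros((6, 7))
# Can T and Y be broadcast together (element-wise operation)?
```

Yes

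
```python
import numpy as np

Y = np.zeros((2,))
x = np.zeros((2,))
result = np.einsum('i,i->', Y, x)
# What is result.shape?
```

()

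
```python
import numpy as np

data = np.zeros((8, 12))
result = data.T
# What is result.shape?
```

(12, 8)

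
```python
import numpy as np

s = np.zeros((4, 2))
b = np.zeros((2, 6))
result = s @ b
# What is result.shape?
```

(4, 6)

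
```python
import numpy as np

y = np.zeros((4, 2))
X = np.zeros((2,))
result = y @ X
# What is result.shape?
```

(4,)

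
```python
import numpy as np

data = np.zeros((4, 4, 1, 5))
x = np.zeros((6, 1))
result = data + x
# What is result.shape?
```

(4, 4, 6, 5)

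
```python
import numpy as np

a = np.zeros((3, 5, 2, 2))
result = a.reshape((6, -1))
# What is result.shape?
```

(6, 10)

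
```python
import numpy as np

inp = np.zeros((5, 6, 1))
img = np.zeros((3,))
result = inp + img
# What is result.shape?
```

(5, 6, 3)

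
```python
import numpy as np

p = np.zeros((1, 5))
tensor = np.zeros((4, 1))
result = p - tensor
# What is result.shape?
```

(4, 5)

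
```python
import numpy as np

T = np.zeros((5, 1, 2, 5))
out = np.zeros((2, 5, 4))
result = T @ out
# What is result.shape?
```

(5, 2, 2, 4)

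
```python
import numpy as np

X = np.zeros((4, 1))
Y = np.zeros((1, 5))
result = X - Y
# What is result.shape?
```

(4, 5)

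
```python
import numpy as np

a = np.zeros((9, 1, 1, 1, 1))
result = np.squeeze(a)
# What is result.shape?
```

(9,)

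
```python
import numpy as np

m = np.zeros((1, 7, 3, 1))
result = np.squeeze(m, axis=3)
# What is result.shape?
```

(1, 7, 3)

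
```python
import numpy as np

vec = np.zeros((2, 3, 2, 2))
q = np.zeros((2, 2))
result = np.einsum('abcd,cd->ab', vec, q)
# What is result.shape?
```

(2, 3)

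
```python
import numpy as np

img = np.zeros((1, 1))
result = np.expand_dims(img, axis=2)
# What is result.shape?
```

(1, 1, 1)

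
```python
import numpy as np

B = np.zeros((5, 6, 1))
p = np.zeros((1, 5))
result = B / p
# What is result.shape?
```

(5, 6, 5)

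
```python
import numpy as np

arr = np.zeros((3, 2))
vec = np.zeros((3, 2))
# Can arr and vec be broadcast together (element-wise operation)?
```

Yes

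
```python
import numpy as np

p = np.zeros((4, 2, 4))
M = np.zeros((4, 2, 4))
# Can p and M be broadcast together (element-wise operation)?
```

Yes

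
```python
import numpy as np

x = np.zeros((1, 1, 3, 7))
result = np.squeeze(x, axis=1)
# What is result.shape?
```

(1, 3, 7)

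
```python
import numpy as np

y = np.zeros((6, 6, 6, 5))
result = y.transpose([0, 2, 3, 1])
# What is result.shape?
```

(6, 6, 5, 6)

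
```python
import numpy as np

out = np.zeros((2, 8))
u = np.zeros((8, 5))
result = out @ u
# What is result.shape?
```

(2, 5)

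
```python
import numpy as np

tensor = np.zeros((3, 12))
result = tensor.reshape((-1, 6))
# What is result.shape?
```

(6, 6)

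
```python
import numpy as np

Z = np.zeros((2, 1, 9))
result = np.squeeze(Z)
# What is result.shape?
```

(2, 9)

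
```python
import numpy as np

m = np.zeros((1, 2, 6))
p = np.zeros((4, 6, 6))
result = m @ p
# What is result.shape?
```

(4, 2, 6)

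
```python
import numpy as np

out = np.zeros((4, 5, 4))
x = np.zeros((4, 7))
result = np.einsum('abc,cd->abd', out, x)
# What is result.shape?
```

(4, 5, 7)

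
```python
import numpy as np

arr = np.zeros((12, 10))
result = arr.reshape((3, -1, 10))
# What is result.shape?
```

(3, 4, 10)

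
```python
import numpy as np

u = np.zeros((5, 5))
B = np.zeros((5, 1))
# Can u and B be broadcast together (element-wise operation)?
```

Yes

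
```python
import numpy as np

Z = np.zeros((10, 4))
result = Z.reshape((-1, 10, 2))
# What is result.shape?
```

(2, 10, 2)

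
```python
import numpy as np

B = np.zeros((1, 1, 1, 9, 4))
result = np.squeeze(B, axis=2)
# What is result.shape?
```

(1, 1, 9, 4)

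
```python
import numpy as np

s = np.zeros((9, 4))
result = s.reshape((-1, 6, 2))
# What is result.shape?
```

(3, 6, 2)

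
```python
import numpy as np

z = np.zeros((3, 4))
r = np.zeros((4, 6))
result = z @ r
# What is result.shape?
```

(3, 6)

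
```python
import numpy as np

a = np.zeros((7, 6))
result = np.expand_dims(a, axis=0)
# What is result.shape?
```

(1, 7, 6)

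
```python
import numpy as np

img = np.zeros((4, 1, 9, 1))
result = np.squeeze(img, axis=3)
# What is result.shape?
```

(4, 1, 9)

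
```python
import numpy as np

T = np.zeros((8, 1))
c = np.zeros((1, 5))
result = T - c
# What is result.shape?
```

(8, 5)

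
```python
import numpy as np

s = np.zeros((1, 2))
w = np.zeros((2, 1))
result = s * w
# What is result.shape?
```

(2, 2)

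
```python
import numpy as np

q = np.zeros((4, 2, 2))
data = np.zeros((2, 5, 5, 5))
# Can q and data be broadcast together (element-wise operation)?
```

No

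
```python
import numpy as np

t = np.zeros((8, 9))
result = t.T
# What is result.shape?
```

(9, 8)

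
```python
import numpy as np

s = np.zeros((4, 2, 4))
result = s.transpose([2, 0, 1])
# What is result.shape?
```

(4, 4, 2)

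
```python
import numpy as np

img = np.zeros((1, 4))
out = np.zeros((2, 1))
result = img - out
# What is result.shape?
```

(2, 4)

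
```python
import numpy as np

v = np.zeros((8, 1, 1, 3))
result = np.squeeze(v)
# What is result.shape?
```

(8, 3)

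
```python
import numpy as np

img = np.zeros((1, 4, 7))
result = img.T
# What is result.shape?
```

(7, 4, 1)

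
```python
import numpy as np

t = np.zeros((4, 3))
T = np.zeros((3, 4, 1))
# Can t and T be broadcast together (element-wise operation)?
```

Yes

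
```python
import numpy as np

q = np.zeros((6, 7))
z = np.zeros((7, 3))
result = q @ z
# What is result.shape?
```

(6, 3)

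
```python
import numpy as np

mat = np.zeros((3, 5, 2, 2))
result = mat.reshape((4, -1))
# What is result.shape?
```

(4, 15)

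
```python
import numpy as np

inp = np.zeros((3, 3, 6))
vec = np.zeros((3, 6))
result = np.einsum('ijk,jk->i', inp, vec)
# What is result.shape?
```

(3,)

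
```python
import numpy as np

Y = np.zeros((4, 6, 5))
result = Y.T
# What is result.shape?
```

(5, 6, 4)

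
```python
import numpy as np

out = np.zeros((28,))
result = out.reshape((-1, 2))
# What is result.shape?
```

(14, 2)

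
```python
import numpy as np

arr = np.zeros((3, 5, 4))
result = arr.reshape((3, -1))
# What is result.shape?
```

(3, 20)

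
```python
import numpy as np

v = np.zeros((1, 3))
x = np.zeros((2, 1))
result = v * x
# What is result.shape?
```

(2, 3)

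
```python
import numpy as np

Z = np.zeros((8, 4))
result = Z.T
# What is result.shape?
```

(4, 8)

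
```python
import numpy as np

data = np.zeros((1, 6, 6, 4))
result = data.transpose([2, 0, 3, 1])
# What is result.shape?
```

(6, 1, 4, 6)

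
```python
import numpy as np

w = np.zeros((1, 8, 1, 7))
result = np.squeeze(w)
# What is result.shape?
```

(8, 7)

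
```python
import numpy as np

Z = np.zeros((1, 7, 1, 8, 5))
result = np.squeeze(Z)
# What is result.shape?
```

(7, 8, 5)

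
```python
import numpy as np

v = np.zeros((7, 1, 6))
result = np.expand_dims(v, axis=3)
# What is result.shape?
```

(7, 1, 6, 1)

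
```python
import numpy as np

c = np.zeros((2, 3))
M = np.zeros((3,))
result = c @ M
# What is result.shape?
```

(2,)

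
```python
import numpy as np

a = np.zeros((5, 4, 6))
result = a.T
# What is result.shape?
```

(6, 4, 5)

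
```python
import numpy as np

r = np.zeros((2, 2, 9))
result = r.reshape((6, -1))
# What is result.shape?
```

(6, 6)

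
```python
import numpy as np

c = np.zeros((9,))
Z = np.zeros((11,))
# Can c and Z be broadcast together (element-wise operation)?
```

No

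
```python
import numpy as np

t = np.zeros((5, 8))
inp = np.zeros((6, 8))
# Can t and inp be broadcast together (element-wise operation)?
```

No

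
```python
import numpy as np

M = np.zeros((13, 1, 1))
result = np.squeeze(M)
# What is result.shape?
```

(13,)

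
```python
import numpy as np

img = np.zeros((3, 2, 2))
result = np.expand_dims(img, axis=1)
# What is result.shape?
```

(3, 1, 2, 2)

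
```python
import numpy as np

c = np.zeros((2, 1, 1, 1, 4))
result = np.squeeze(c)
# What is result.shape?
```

(2, 4)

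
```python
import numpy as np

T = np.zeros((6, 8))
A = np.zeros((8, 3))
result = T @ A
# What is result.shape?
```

(6, 3)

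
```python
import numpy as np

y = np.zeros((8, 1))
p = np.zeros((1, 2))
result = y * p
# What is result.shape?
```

(8, 2)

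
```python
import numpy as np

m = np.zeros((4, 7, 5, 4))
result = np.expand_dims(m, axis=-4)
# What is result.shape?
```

(4, 1, 7, 5, 4)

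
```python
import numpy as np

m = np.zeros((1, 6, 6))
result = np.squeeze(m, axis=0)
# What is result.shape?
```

(6, 6)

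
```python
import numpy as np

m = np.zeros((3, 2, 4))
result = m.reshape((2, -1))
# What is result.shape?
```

(2, 12)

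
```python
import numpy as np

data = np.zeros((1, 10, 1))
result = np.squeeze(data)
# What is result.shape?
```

(10,)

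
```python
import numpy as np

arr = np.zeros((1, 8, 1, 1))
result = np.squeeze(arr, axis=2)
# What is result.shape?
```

(1, 8, 1)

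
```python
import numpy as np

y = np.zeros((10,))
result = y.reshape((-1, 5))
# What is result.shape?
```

(2, 5)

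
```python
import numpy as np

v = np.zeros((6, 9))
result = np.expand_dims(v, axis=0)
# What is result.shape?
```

(1, 6, 9)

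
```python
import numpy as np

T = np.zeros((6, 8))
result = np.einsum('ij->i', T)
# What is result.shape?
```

(6,)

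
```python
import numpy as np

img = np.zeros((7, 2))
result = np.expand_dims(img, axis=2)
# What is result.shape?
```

(7, 2, 1)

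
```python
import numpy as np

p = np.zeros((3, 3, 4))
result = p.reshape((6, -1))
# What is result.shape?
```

(6, 6)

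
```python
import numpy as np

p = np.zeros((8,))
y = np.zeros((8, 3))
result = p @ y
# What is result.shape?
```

(3,)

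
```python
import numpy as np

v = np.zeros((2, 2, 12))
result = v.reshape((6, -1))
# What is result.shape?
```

(6, 8)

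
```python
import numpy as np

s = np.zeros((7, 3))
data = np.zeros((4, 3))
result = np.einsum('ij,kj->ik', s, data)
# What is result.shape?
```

(7, 4)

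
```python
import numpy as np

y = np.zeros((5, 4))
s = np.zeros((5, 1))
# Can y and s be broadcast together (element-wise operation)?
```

Yes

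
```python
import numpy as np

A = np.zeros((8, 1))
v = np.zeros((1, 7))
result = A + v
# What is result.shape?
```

(8, 7)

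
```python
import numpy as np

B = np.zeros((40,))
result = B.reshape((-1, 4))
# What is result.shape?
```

(10, 4)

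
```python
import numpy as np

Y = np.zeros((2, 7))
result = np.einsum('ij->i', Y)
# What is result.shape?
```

(2,)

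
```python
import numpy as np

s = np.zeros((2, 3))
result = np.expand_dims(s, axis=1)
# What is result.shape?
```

(2, 1, 3)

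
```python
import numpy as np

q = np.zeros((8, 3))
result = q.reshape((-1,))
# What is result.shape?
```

(24,)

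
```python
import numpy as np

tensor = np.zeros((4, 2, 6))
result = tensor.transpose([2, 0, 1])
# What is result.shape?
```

(6, 4, 2)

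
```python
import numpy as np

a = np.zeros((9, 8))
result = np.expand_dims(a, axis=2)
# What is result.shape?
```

(9, 8, 1)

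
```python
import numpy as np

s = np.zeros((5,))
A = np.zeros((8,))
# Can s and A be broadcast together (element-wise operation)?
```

No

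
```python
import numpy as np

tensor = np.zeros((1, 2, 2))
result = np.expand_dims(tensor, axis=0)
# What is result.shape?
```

(1, 1, 2, 2)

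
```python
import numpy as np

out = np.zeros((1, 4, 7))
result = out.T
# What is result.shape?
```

(7, 4, 1)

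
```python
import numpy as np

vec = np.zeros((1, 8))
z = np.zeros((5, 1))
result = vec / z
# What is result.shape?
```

(5, 8)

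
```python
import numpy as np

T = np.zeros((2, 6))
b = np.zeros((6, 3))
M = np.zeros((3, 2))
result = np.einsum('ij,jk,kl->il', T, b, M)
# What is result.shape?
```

(2, 2)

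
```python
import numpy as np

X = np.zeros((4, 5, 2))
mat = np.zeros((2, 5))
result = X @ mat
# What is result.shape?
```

(4, 5, 5)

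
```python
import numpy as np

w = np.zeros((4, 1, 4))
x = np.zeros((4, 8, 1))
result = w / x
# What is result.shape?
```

(4, 8, 4)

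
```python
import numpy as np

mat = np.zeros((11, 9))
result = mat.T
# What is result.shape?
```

(9, 11)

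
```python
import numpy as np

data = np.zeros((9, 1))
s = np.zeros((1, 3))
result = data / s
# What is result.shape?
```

(9, 3)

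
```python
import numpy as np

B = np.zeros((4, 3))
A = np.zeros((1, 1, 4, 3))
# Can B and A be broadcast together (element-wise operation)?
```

Yes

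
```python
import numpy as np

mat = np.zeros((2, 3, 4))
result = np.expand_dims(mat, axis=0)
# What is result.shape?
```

(1, 2, 3, 4)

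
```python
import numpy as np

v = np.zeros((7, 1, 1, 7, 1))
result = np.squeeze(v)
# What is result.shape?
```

(7, 7)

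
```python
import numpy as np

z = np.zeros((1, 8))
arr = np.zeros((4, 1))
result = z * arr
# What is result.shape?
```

(4, 8)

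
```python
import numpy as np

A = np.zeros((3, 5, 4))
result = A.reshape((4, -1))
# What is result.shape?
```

(4, 15)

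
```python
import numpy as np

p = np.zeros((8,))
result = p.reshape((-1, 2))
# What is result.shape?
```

(4, 2)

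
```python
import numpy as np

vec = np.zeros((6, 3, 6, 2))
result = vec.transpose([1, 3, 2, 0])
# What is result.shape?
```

(3, 2, 6, 6)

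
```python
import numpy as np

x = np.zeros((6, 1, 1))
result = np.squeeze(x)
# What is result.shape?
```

(6,)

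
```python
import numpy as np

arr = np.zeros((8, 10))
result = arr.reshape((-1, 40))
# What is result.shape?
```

(2, 40)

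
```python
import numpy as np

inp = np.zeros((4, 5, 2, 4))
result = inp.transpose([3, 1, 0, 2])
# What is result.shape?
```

(4, 5, 4, 2)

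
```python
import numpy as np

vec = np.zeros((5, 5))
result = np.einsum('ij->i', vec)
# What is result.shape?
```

(5,)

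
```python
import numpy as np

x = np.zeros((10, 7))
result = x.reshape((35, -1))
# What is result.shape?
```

(35, 2)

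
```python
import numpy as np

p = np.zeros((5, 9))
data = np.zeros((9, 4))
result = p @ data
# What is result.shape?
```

(5, 4)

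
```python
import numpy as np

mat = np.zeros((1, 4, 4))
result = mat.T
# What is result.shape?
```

(4, 4, 1)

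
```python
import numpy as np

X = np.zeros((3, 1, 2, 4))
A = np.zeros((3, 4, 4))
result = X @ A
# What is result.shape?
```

(3, 3, 2, 4)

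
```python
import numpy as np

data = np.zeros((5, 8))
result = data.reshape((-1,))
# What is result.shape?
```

(40,)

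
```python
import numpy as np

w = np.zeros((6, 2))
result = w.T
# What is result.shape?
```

(2, 6)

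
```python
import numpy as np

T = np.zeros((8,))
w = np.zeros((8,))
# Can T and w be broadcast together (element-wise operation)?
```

Yes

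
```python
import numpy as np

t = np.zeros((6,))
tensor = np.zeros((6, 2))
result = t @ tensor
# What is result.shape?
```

(2,)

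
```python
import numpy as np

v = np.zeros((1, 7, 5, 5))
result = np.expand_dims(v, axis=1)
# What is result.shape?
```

(1, 1, 7, 5, 5)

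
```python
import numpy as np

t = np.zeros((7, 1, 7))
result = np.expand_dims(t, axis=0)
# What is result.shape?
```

(1, 7, 1, 7)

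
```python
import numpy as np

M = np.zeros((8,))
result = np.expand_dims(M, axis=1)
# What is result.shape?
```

(8, 1)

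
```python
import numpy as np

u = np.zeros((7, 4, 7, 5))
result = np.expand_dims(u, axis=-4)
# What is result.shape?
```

(7, 1, 4, 7, 5)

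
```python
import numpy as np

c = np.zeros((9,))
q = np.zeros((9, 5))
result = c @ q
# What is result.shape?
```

(5,)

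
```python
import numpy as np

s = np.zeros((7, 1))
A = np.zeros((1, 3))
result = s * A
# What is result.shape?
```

(7, 3)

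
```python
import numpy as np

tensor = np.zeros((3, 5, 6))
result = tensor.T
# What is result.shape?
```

(6, 5, 3)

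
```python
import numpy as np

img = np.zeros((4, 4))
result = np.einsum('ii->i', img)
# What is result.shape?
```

(4,)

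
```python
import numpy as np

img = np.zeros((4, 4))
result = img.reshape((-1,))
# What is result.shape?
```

(16,)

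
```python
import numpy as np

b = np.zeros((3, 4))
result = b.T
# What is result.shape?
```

(4, 3)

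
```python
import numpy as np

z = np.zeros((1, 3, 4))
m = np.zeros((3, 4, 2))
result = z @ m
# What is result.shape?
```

(3, 3, 2)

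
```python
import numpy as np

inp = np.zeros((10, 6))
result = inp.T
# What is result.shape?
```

(6, 10)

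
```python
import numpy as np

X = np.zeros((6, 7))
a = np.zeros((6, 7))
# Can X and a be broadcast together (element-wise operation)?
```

Yes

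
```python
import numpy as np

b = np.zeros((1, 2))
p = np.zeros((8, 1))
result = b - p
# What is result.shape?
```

(8, 2)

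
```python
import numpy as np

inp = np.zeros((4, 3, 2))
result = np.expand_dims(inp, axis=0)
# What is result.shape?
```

(1, 4, 3, 2)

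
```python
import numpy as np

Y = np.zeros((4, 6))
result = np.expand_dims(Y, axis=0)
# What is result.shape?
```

(1, 4, 6)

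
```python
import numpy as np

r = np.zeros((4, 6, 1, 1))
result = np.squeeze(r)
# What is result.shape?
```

(4, 6)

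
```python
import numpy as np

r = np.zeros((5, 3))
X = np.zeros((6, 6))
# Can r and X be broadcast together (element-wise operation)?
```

No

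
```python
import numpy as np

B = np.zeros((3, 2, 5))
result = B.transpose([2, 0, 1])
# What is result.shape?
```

(5, 3, 2)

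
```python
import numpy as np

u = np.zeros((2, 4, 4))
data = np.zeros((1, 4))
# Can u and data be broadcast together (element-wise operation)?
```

Yes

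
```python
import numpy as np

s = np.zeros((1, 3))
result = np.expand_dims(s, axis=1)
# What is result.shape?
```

(1, 1, 3)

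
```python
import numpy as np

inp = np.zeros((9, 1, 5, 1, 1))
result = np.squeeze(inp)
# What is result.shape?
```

(9, 5)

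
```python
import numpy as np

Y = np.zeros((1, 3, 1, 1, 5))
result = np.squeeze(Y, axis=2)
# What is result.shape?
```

(1, 3, 1, 5)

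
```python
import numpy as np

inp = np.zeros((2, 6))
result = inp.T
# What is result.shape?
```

(6, 2)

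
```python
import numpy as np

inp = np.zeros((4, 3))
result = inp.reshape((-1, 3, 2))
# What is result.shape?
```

(2, 3, 2)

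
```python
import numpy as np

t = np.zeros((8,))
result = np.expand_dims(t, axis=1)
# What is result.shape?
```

(8, 1)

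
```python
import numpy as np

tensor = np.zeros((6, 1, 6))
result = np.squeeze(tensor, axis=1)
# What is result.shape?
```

(6, 6)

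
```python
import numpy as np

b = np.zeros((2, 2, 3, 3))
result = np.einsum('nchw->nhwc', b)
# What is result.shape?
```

(2, 3, 3, 2)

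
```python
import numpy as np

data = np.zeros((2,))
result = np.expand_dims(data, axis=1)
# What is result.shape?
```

(2, 1)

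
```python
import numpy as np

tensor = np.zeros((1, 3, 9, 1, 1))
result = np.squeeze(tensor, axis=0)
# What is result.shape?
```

(3, 9, 1, 1)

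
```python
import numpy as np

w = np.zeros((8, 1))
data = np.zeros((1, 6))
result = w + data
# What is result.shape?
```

(8, 6)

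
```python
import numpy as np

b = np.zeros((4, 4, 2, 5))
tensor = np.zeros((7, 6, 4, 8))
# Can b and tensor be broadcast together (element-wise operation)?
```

No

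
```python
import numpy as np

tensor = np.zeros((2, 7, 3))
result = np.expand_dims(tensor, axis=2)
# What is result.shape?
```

(2, 7, 1, 3)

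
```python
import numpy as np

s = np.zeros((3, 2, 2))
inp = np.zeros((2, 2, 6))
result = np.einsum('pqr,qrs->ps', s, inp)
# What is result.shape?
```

(3, 6)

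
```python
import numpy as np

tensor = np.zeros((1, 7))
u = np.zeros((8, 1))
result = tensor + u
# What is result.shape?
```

(8, 7)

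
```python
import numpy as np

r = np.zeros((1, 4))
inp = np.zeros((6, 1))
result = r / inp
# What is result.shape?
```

(6, 4)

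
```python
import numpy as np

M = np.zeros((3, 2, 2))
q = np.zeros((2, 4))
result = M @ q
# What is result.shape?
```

(3, 2, 4)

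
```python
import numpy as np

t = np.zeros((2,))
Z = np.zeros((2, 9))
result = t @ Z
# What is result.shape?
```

(9,)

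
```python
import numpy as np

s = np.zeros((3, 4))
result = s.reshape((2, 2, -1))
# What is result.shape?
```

(2, 2, 3)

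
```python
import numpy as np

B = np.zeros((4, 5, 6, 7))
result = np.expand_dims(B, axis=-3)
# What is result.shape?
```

(4, 5, 1, 6, 7)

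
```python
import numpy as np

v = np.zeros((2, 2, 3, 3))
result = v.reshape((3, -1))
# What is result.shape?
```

(3, 12)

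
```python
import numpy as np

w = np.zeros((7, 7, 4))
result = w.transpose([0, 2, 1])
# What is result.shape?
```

(7, 4, 7)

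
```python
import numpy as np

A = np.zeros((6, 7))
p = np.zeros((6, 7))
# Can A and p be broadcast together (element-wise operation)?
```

Yes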